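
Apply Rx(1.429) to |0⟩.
0.7554|0⟩ - 0.6552i|1⟩

Rx(1.429) = [[cos(θ/2), −i·sin(θ/2)], [−i·sin(θ/2), cos(θ/2)]]; θ = 1.429, cos(θ/2) ≈ 0.755421, sin(θ/2) ≈ 0.65524.
With a = amp(|0⟩) = 1 and b = amp(|1⟩) = 0:
new amp(|0⟩) = (0.755421)·a + (-0.65524i)·b = 0.7554
new amp(|1⟩) = (-0.65524i)·a + (0.755421)·b = -0.6552i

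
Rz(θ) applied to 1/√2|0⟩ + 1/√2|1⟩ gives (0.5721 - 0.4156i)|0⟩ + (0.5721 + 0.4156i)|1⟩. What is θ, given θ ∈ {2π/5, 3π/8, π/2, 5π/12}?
2π/5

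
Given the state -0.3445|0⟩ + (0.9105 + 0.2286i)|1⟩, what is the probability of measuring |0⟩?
0.1187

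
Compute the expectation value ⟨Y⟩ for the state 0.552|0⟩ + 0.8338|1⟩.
0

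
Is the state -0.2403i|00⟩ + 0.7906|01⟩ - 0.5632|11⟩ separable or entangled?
Entangled

Writing the state as a|00⟩ + b|01⟩ + c|10⟩ + d|11⟩, it is a product state iff ad − bc = 0.
Here (a, b, c, d) = (-0.2403i, 0.7906, 0, -0.5632): ad − bc = (-0.2403i)(-0.5632) − (0.7906)(0) = 0.1353i ≠ 0, so the state is entangled.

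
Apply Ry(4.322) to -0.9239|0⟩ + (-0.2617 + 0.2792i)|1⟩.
(0.7316 - 0.232i)|0⟩ + (-0.622 - 0.1554i)|1⟩

Ry(4.322) = [[cos(θ/2), −sin(θ/2)], [sin(θ/2), cos(θ/2)]]; θ = 4.322, cos(θ/2) ≈ -0.55653, sin(θ/2) ≈ 0.830827.
With a = amp(|0⟩) = -0.9239 and b = amp(|1⟩) = (-0.2617 + 0.2792i):
new amp(|0⟩) = (-0.55653)·a + (-0.830827)·b = (0.7316 - 0.232i)
new amp(|1⟩) = (0.830827)·a + (-0.55653)·b = (-0.622 - 0.1554i)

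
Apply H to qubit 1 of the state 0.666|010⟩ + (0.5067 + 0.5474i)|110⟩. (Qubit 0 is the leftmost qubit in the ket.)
0.4709|000⟩ - 0.4709|010⟩ + (0.3583 + 0.3871i)|100⟩ + (-0.3583 - 0.3871i)|110⟩

H on qubit 1 mixes each pair of kets that differ only in qubit 1: amplitudes (a, b) of (|…0…⟩, |…1…⟩) become ((a + b)/√2, (a − b)/√2). Kets absent from the input have amplitude 0.
(|000⟩, |010⟩): (a, b) = (0, 0.666) → (0.4709, -0.4709)
(|100⟩, |110⟩): (a, b) = (0, (0.5067 + 0.5474i)) → ((0.3583 + 0.3871i), (-0.3583 - 0.3871i))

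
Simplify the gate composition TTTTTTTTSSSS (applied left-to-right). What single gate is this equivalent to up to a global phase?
I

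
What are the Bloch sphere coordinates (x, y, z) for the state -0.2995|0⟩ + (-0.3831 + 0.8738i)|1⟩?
(0.2295, -0.5234, -0.8206)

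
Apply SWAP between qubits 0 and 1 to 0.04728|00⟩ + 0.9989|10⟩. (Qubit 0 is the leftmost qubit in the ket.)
0.04728|00⟩ + 0.9989|01⟩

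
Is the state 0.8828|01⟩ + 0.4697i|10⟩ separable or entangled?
Entangled

Writing the state as a|00⟩ + b|01⟩ + c|10⟩ + d|11⟩, it is a product state iff ad − bc = 0.
Here (a, b, c, d) = (0, 0.8828, 0.4697i, 0): ad − bc = (0)(0) − (0.8828)(0.4697i) = -0.4147i ≠ 0, so the state is entangled.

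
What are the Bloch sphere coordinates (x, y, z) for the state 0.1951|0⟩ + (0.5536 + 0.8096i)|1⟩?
(0.216, 0.3159, -0.9239)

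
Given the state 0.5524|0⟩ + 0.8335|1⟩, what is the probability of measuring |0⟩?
0.3051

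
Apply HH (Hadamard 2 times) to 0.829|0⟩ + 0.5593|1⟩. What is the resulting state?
0.829|0⟩ + 0.5593|1⟩

H² = I, so an even number of Hadamards cancels: H^2 = I and the state is unchanged.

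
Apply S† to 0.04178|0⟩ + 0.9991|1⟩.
0.04178|0⟩ - 0.9991i|1⟩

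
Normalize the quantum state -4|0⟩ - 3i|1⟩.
-0.8|0⟩ - 0.6i|1⟩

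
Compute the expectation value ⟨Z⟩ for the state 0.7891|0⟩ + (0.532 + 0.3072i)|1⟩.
0.2453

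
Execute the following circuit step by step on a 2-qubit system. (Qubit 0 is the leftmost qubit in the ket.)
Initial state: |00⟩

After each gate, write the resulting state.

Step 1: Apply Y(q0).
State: i|10⟩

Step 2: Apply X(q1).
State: i|11⟩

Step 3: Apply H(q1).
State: (1/√2)i|10⟩ - (1/√2)i|11⟩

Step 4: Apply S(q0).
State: -1/√2|10⟩ + 1/√2|11⟩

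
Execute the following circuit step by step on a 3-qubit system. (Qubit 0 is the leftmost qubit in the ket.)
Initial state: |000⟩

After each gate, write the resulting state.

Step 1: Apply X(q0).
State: |100⟩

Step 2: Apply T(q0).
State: (1/√2 + (1/√2)i)|100⟩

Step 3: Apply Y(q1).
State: (-1/√2 + (1/√2)i)|110⟩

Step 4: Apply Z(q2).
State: (-1/√2 + (1/√2)i)|110⟩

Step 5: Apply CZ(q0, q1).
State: (1/√2 - (1/√2)i)|110⟩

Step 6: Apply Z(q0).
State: (-1/√2 + (1/√2)i)|110⟩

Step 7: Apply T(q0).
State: -|110⟩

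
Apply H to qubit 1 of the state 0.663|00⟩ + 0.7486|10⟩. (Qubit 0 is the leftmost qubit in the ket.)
0.4688|00⟩ + 0.4688|01⟩ + 0.5293|10⟩ + 0.5293|11⟩

H on qubit 1 mixes each pair of kets that differ only in qubit 1: amplitudes (a, b) of (|…0…⟩, |…1…⟩) become ((a + b)/√2, (a − b)/√2). Kets absent from the input have amplitude 0.
(|00⟩, |01⟩): (a, b) = (0.663, 0) → (0.4688, 0.4688)
(|10⟩, |11⟩): (a, b) = (0.7486, 0) → (0.5293, 0.5293)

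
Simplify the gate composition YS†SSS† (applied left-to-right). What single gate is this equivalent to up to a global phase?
Y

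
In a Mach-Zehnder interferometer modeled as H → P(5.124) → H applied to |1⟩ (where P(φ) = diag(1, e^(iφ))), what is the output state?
(0.3 + 0.4582i)|0⟩ + (0.7 - 0.4582i)|1⟩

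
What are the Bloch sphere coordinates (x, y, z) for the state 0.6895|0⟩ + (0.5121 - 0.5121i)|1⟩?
(0.7062, -0.7062, -0.04908)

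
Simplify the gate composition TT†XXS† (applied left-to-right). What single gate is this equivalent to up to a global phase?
S†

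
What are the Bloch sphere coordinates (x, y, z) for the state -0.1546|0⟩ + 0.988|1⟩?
(-0.3055, 0, -0.9522)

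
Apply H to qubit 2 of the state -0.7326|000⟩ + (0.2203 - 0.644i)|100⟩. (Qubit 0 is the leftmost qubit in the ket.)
-0.518|000⟩ - 0.518|001⟩ + (0.1558 - 0.4554i)|100⟩ + (0.1558 - 0.4554i)|101⟩

H on qubit 2 mixes each pair of kets that differ only in qubit 2: amplitudes (a, b) of (|…0…⟩, |…1…⟩) become ((a + b)/√2, (a − b)/√2). Kets absent from the input have amplitude 0.
(|000⟩, |001⟩): (a, b) = (-0.7326, 0) → (-0.518, -0.518)
(|100⟩, |101⟩): (a, b) = ((0.2203 - 0.644i), 0) → ((0.1558 - 0.4554i), (0.1558 - 0.4554i))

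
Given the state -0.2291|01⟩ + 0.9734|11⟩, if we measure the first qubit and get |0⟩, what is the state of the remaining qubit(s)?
-|1⟩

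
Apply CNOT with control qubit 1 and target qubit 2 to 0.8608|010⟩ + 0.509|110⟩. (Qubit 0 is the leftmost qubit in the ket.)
0.8608|011⟩ + 0.509|111⟩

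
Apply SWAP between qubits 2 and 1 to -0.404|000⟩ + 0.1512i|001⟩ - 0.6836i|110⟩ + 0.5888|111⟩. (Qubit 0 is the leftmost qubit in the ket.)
-0.404|000⟩ + 0.1512i|010⟩ - 0.6836i|101⟩ + 0.5888|111⟩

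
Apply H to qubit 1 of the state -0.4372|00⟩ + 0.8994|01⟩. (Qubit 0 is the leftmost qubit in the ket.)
0.3268|00⟩ - 0.9451|01⟩

H on qubit 1 mixes each pair of kets that differ only in qubit 1: amplitudes (a, b) of (|…0…⟩, |…1…⟩) become ((a + b)/√2, (a − b)/√2). Kets absent from the input have amplitude 0.
(|00⟩, |01⟩): (a, b) = (-0.4372, 0.8994) → (0.3268, -0.9451)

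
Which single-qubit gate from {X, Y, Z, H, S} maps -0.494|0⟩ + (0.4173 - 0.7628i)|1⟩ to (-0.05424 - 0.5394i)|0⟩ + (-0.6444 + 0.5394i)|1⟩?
H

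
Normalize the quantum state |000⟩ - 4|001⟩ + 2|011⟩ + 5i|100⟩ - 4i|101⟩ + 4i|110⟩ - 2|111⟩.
0.1104|000⟩ - 0.4417|001⟩ + 0.2209|011⟩ + 0.5522i|100⟩ - 0.4417i|101⟩ + 0.4417i|110⟩ - 0.2209|111⟩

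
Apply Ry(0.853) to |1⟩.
-0.4137|0⟩ + 0.9104|1⟩

Ry(0.853) = [[cos(θ/2), −sin(θ/2)], [sin(θ/2), cos(θ/2)]]; θ = 0.853, cos(θ/2) ≈ 0.910419, sin(θ/2) ≈ 0.413687.
With a = amp(|0⟩) = 0 and b = amp(|1⟩) = 1:
new amp(|0⟩) = (0.910419)·a + (-0.413687)·b = -0.4137
new amp(|1⟩) = (0.413687)·a + (0.910419)·b = 0.9104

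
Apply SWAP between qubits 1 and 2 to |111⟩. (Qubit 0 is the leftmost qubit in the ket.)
|111⟩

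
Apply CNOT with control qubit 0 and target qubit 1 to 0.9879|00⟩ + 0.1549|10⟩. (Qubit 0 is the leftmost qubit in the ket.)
0.9879|00⟩ + 0.1549|11⟩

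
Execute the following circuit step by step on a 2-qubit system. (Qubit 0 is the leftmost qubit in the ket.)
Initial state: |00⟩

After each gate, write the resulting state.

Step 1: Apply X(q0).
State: |10⟩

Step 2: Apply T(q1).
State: |10⟩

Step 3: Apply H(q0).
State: 1/√2|00⟩ - 1/√2|10⟩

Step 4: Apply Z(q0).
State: 1/√2|00⟩ + 1/√2|10⟩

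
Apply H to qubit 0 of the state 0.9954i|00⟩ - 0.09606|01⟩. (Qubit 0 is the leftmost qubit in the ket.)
0.7039i|00⟩ - 0.06792|01⟩ + 0.7039i|10⟩ - 0.06792|11⟩

H on qubit 0 mixes each pair of kets that differ only in qubit 0: amplitudes (a, b) of (|…0…⟩, |…1…⟩) become ((a + b)/√2, (a − b)/√2). Kets absent from the input have amplitude 0.
(|00⟩, |10⟩): (a, b) = (0.9954i, 0) → (0.7039i, 0.7039i)
(|01⟩, |11⟩): (a, b) = (-0.09606, 0) → (-0.06792, -0.06792)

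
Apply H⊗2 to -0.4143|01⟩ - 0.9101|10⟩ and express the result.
-0.6622|00⟩ - 0.2479|01⟩ + 0.2479|10⟩ + 0.6622|11⟩

H⊗2 gives amp(|y⟩) = (1/2) Σ_x (−1)^(x·y) amp(|x⟩), where x·y is the number of positions in which both x and y have a 1.
|00⟩: (-0.4143 - 0.9101)/2 = -0.6622
|01⟩: (0.4143 - 0.9101)/2 = -0.2479
|10⟩: (-0.4143 + 0.9101)/2 = 0.2479
|11⟩: (0.4143 + 0.9101)/2 = 0.6622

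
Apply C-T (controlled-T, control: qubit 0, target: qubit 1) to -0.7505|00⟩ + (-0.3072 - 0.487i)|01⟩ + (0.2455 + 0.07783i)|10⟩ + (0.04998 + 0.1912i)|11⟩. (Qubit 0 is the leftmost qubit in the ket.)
-0.7505|00⟩ + (-0.3072 - 0.487i)|01⟩ + (0.2455 + 0.07783i)|10⟩ + (-0.09986 + 0.1705i)|11⟩

C-T leaves the control-|0⟩ kets |00⟩, |01⟩ unchanged and applies T to qubit 1 on the control-|1⟩ pair (|10⟩, |11⟩).
T = [[1, 0], [0, (1/√2 + (1/√2)i)]].
With a = amp(|10⟩) = (0.2455 + 0.07783i) and b = amp(|11⟩) = (0.04998 + 0.1912i):
new amp(|10⟩) = (1)·a = (0.2455 + 0.07783i)
new amp(|11⟩) = (1/√2 + (1/√2)i)·b = (-0.09986 + 0.1705i)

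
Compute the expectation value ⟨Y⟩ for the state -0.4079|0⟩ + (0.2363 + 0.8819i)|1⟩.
-0.7195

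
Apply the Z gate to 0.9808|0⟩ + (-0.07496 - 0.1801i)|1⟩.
0.9808|0⟩ + (0.07496 + 0.1801i)|1⟩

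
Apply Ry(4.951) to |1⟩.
-0.6179|0⟩ - 0.7862|1⟩

Ry(4.951) = [[cos(θ/2), −sin(θ/2)], [sin(θ/2), cos(θ/2)]]; θ = 4.951, cos(θ/2) ≈ -0.786242, sin(θ/2) ≈ 0.617919.
With a = amp(|0⟩) = 0 and b = amp(|1⟩) = 1:
new amp(|0⟩) = (-0.786242)·a + (-0.617919)·b = -0.6179
new amp(|1⟩) = (0.617919)·a + (-0.786242)·b = -0.7862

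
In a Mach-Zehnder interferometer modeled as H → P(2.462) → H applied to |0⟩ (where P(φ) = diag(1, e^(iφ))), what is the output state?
(0.1111 + 0.3142i)|0⟩ + (0.8889 - 0.3142i)|1⟩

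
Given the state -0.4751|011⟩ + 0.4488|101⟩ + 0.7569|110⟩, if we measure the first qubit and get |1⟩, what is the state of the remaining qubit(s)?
0.51|01⟩ + 0.8602|10⟩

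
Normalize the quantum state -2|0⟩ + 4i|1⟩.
-1/√5|0⟩ + 0.8944i|1⟩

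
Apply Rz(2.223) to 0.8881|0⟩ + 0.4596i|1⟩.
(0.3937 - 0.7961i)|0⟩ + (-0.412 + 0.2037i)|1⟩

Rz(2.223) = [[e^(−iθ/2), 0], [0, e^(iθ/2)]] with e^(±iθ/2) = cos(θ/2) ± i·sin(θ/2); θ = 2.223, cos(θ/2) ≈ 0.443317, sin(θ/2) ≈ 0.896365.
With a = amp(|0⟩) = 0.8881 and b = amp(|1⟩) = 0.4596i:
new amp(|0⟩) = (0.443317 - 0.896365i)·a = (0.3937 - 0.7961i)
new amp(|1⟩) = (0.443317 + 0.896365i)·b = (-0.412 + 0.2037i)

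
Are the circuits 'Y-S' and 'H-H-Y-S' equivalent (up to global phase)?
Yes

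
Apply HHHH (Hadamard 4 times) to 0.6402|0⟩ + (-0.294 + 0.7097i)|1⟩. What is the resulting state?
0.6402|0⟩ + (-0.294 + 0.7097i)|1⟩

H² = I, so an even number of Hadamards cancels: H^4 = I and the state is unchanged.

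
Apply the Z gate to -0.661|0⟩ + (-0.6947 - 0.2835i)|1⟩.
-0.661|0⟩ + (0.6947 + 0.2835i)|1⟩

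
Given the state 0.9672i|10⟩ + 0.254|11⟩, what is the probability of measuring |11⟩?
0.06452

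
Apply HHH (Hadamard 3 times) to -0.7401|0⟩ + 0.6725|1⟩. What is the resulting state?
-0.0478|0⟩ - 0.9989|1⟩

H² = I, so H^3 = H: a single Hadamard. With (a, b) = (-0.7401, 0.6725), H gives ((a + b)/√2, (a − b)/√2) = (-0.0478, -0.9989).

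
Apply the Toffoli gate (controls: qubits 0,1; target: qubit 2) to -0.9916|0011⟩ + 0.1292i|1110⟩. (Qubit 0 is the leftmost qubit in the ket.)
-0.9916|0011⟩ + 0.1292i|1100⟩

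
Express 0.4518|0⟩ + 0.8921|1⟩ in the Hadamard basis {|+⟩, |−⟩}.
0.9503|+⟩ - 0.3113|−⟩

With |ψ⟩ = α|0⟩ + β|1⟩, the Hadamard-basis coefficients are ⟨+|ψ⟩ = (α + β)/√2 and ⟨−|ψ⟩ = (α − β)/√2.
Here α = 0.4518, β = 0.8921: (α + β)/√2 = 0.9503, (α − β)/√2 = -0.3113.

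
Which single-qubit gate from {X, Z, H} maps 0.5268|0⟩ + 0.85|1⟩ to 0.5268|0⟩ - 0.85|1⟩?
Z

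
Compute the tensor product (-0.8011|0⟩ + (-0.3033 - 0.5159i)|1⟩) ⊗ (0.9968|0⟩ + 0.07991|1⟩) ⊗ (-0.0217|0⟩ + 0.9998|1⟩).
0.01733|000⟩ - 0.7984|001⟩ + 0.001389|010⟩ - 0.064|011⟩ + (0.006561 + 0.01116i)|100⟩ + (-0.3023 - 0.5141i)|101⟩ + (0.0005259 + 0.0008946i)|110⟩ + (-0.02423 - 0.04122i)|111⟩

amp(|b₁b₂…⟩) = product of the factor amplitudes for bits b₁, b₂, …; only kets whose every factor amplitude is nonzero survive.
|000⟩: (-0.8011)(0.9968)(-0.0217) = 0.01733
|001⟩: (-0.8011)(0.9968)(0.9998) = -0.7984
|010⟩: (-0.8011)(0.07991)(-0.0217) = 0.001389
|011⟩: (-0.8011)(0.07991)(0.9998) = -0.064
|100⟩: (-0.3033 - 0.5159i)(0.9968)(-0.0217) = (0.006561 + 0.01116i)
|101⟩: (-0.3033 - 0.5159i)(0.9968)(0.9998) = (-0.3023 - 0.5141i)
|110⟩: (-0.3033 - 0.5159i)(0.07991)(-0.0217) = (0.0005259 + 0.0008946i)
|111⟩: (-0.3033 - 0.5159i)(0.07991)(0.9998) = (-0.02423 - 0.04122i)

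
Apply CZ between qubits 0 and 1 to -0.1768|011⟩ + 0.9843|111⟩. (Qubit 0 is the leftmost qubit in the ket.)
-0.1768|011⟩ - 0.9843|111⟩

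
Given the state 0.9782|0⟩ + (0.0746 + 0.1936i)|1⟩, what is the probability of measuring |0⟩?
0.9569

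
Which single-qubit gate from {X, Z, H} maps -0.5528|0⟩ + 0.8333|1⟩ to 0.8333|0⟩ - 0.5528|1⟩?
X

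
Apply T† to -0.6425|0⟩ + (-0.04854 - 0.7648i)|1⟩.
-0.6425|0⟩ + (-0.5751 - 0.5065i)|1⟩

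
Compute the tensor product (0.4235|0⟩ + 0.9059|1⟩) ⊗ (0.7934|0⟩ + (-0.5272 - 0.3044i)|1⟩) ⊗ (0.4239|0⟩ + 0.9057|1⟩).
0.1424|000⟩ + 0.3043|001⟩ + (-0.09464 - 0.05465i)|010⟩ + (-0.2022 - 0.1168i)|011⟩ + 0.3047|100⟩ + 0.651|101⟩ + (-0.2025 - 0.1169i)|110⟩ + (-0.4326 - 0.2498i)|111⟩

amp(|b₁b₂…⟩) = product of the factor amplitudes for bits b₁, b₂, …; only kets whose every factor amplitude is nonzero survive.
|000⟩: (0.4235)(0.7934)(0.4239) = 0.1424
|001⟩: (0.4235)(0.7934)(0.9057) = 0.3043
|010⟩: (0.4235)(-0.5272 - 0.3044i)(0.4239) = (-0.09464 - 0.05465i)
|011⟩: (0.4235)(-0.5272 - 0.3044i)(0.9057) = (-0.2022 - 0.1168i)
|100⟩: (0.9059)(0.7934)(0.4239) = 0.3047
|101⟩: (0.9059)(0.7934)(0.9057) = 0.651
|110⟩: (0.9059)(-0.5272 - 0.3044i)(0.4239) = (-0.2025 - 0.1169i)
|111⟩: (0.9059)(-0.5272 - 0.3044i)(0.9057) = (-0.4326 - 0.2498i)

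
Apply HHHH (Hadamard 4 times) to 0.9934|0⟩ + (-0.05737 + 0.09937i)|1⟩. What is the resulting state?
0.9934|0⟩ + (-0.05737 + 0.09937i)|1⟩

H² = I, so an even number of Hadamards cancels: H^4 = I and the state is unchanged.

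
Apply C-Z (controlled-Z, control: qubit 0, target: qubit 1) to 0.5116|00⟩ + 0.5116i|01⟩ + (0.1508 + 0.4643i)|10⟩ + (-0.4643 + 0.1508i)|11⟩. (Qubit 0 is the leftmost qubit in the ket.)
0.5116|00⟩ + 0.5116i|01⟩ + (0.1508 + 0.4643i)|10⟩ + (0.4643 - 0.1508i)|11⟩

C-Z leaves the control-|0⟩ kets |00⟩, |01⟩ unchanged and applies Z to qubit 1 on the control-|1⟩ pair (|10⟩, |11⟩).
Z = [[1, 0], [0, -1]].
With a = amp(|10⟩) = (0.1508 + 0.4643i) and b = amp(|11⟩) = (-0.4643 + 0.1508i):
new amp(|10⟩) = (1)·a = (0.1508 + 0.4643i)
new amp(|11⟩) = (-1)·b = (0.4643 - 0.1508i)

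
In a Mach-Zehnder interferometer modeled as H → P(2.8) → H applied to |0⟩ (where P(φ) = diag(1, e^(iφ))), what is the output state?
(0.02889 + 0.1675i)|0⟩ + (0.9711 - 0.1675i)|1⟩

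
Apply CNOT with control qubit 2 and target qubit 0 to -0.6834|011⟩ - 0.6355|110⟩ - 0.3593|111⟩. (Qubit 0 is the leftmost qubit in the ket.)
-0.3593|011⟩ - 0.6355|110⟩ - 0.6834|111⟩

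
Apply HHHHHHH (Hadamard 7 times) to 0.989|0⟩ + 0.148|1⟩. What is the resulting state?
0.804|0⟩ + 0.5947|1⟩

H² = I, so H^7 = H: a single Hadamard. With (a, b) = (0.989, 0.148), H gives ((a + b)/√2, (a − b)/√2) = (0.804, 0.5947).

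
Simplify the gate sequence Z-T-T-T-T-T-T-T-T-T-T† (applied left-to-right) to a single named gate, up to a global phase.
Z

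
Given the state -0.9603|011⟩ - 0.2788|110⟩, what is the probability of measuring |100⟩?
0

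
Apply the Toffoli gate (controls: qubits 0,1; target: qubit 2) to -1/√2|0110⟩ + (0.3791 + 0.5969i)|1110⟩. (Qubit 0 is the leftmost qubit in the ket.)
-1/√2|0110⟩ + (0.3791 + 0.5969i)|1100⟩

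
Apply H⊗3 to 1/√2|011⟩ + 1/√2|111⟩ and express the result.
1/2|000⟩ - 1/2|001⟩ - 1/2|010⟩ + 1/2|011⟩

H⊗3 gives amp(|y⟩) = (1/2√2) Σ_x (−1)^(x·y) amp(|x⟩), where x·y is the number of positions in which both x and y have a 1.
|000⟩: (1/√2 + 1/√2)/(2√2) = 1/2
|001⟩: (-1/√2 - 1/√2)/(2√2) = -1/2
|010⟩: (-1/√2 - 1/√2)/(2√2) = -1/2
|011⟩: (1/√2 + 1/√2)/(2√2) = 1/2
|100⟩: (1/√2 - 1/√2)/(2√2) = 0
|101⟩: (-1/√2 + 1/√2)/(2√2) = 0
|110⟩: (-1/√2 + 1/√2)/(2√2) = 0
|111⟩: (1/√2 - 1/√2)/(2√2) = 0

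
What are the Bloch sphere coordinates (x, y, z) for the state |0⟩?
(0, 0, 1)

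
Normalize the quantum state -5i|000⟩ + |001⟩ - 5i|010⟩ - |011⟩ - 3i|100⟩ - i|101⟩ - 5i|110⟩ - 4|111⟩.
-0.4927i|000⟩ + 0.09853|001⟩ - 0.4927i|010⟩ - 0.09853|011⟩ - 0.2956i|100⟩ - 0.09853i|101⟩ - 0.4927i|110⟩ - 0.3941|111⟩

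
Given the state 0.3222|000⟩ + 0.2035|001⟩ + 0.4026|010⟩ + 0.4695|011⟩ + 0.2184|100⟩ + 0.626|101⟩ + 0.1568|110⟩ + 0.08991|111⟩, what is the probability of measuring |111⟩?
0.008084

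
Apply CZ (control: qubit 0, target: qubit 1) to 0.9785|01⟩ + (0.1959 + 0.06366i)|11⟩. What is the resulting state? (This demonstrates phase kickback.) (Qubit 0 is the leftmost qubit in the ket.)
0.9785|01⟩ + (-0.1959 - 0.06366i)|11⟩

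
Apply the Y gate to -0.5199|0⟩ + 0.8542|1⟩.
-0.8542i|0⟩ - 0.5199i|1⟩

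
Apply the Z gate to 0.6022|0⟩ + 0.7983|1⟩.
0.6022|0⟩ - 0.7983|1⟩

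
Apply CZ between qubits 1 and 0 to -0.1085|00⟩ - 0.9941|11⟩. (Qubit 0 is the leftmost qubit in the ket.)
-0.1085|00⟩ + 0.9941|11⟩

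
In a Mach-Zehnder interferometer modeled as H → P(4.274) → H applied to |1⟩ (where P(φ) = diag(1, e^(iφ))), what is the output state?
(0.7122 + 0.4527i)|0⟩ + (0.2878 - 0.4527i)|1⟩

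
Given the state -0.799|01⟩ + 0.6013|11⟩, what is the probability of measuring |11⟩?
0.3616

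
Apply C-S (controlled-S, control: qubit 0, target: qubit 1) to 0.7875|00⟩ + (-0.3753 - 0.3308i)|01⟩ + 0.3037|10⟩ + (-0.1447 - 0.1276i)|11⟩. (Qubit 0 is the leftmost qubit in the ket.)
0.7875|00⟩ + (-0.3753 - 0.3308i)|01⟩ + 0.3037|10⟩ + (0.1276 - 0.1447i)|11⟩

C-S leaves the control-|0⟩ kets |00⟩, |01⟩ unchanged and applies S to qubit 1 on the control-|1⟩ pair (|10⟩, |11⟩).
S = [[1, 0], [0, i]].
With a = amp(|10⟩) = 0.3037 and b = amp(|11⟩) = (-0.1447 - 0.1276i):
new amp(|10⟩) = (1)·a = 0.3037
new amp(|11⟩) = (i)·b = (0.1276 - 0.1447i)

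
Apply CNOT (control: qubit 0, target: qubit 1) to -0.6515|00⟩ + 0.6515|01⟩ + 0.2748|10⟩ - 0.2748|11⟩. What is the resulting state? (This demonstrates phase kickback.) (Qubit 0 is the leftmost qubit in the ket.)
-0.6515|00⟩ + 0.6515|01⟩ - 0.2748|10⟩ + 0.2748|11⟩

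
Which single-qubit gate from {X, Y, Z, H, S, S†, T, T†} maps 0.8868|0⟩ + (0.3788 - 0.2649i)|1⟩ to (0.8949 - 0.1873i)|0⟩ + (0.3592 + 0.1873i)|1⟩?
H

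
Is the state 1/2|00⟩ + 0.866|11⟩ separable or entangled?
Entangled

Writing the state as a|00⟩ + b|01⟩ + c|10⟩ + d|11⟩, it is a product state iff ad − bc = 0.
Here (a, b, c, d) = (1/2, 0, 0, 0.866): ad − bc = (1/2)(0.866) − (0)(0) = 0.433 ≠ 0, so the state is entangled.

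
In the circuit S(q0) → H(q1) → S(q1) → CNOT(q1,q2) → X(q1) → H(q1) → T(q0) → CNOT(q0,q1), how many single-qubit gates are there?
6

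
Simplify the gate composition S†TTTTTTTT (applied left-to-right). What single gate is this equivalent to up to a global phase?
S†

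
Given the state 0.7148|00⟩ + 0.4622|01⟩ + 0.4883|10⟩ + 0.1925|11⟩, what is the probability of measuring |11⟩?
0.03706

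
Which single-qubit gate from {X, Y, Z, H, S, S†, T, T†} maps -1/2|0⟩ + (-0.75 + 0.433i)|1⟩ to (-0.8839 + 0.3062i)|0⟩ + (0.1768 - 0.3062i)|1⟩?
H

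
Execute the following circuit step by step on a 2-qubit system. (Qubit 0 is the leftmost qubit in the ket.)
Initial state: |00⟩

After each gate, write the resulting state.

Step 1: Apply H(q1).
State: 1/√2|00⟩ + 1/√2|01⟩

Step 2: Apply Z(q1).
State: 1/√2|00⟩ - 1/√2|01⟩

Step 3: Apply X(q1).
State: -1/√2|00⟩ + 1/√2|01⟩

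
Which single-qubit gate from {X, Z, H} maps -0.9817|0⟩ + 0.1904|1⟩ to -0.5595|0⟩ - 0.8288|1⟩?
H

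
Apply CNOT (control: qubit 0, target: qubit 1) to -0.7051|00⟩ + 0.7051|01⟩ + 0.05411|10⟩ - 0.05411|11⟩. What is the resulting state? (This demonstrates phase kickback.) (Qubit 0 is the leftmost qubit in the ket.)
-0.7051|00⟩ + 0.7051|01⟩ - 0.05411|10⟩ + 0.05411|11⟩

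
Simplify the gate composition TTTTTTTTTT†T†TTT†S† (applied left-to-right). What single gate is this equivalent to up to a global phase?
S†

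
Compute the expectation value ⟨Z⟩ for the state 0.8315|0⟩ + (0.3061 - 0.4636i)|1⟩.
0.3828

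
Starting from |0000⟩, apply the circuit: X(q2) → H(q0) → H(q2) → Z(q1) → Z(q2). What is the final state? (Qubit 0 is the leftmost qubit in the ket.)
1/2|0000⟩ + 1/2|0010⟩ + 1/2|1000⟩ + 1/2|1010⟩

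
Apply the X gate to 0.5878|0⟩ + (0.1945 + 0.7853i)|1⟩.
(0.1945 + 0.7853i)|0⟩ + 0.5878|1⟩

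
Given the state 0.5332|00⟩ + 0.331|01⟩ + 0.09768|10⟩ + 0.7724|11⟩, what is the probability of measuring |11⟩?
0.5966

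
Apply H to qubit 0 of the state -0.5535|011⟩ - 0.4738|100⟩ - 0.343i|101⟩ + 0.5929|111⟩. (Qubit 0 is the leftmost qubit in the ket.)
-0.335|000⟩ - 0.2425i|001⟩ + 0.02786|011⟩ + 0.335|100⟩ + 0.2425i|101⟩ - 0.8106|111⟩

H on qubit 0 mixes each pair of kets that differ only in qubit 0: amplitudes (a, b) of (|…0…⟩, |…1…⟩) become ((a + b)/√2, (a − b)/√2). Kets absent from the input have amplitude 0.
(|000⟩, |100⟩): (a, b) = (0, -0.4738) → (-0.335, 0.335)
(|001⟩, |101⟩): (a, b) = (0, -0.343i) → (-0.2425i, 0.2425i)
(|011⟩, |111⟩): (a, b) = (-0.5535, 0.5929) → (0.02786, -0.8106)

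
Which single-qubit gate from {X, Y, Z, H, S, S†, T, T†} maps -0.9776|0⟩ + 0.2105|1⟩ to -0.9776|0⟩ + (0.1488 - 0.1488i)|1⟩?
T†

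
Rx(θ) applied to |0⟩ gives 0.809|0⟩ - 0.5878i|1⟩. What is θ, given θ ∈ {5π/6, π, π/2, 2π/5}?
2π/5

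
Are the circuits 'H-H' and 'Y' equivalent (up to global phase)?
No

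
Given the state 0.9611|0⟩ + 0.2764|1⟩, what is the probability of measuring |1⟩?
0.0764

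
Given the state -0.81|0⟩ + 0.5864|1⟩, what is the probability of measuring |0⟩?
0.6561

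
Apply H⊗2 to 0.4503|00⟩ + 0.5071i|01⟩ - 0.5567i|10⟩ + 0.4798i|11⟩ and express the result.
(0.2252 + 0.2151i)|00⟩ + (0.2252 - 0.7718i)|01⟩ + (0.2252 + 0.292i)|10⟩ + (0.2252 + 0.2647i)|11⟩

H⊗2 gives amp(|y⟩) = (1/2) Σ_x (−1)^(x·y) amp(|x⟩), where x·y is the number of positions in which both x and y have a 1.
|00⟩: (0.4503 + 0.5071i - 0.5567i + 0.4798i)/2 = (0.2252 + 0.2151i)
|01⟩: (0.4503 - 0.5071i - 0.5567i - 0.4798i)/2 = (0.2252 - 0.7718i)
|10⟩: (0.4503 + 0.5071i + 0.5567i - 0.4798i)/2 = (0.2252 + 0.292i)
|11⟩: (0.4503 - 0.5071i + 0.5567i + 0.4798i)/2 = (0.2252 + 0.2647i)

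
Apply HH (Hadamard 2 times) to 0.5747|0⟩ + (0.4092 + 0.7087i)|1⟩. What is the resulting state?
0.5747|0⟩ + (0.4092 + 0.7087i)|1⟩

H² = I, so an even number of Hadamards cancels: H^2 = I and the state is unchanged.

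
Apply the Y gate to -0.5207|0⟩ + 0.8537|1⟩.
-0.8537i|0⟩ - 0.5207i|1⟩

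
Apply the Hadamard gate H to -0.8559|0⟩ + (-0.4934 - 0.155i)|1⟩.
(-0.9541 - 0.1096i)|0⟩ + (-0.2563 + 0.1096i)|1⟩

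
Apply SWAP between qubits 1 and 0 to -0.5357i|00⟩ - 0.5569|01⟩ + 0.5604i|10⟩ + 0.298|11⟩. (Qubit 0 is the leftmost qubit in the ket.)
-0.5357i|00⟩ + 0.5604i|01⟩ - 0.5569|10⟩ + 0.298|11⟩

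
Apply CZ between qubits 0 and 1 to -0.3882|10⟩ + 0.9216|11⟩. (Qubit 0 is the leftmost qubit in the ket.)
-0.3882|10⟩ - 0.9216|11⟩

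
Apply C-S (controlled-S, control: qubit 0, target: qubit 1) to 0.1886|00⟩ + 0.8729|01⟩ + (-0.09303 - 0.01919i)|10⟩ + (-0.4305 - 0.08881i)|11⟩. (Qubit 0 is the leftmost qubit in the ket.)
0.1886|00⟩ + 0.8729|01⟩ + (-0.09303 - 0.01919i)|10⟩ + (0.08881 - 0.4305i)|11⟩

C-S leaves the control-|0⟩ kets |00⟩, |01⟩ unchanged and applies S to qubit 1 on the control-|1⟩ pair (|10⟩, |11⟩).
S = [[1, 0], [0, i]].
With a = amp(|10⟩) = (-0.09303 - 0.01919i) and b = amp(|11⟩) = (-0.4305 - 0.08881i):
new amp(|10⟩) = (1)·a = (-0.09303 - 0.01919i)
new amp(|11⟩) = (i)·b = (0.08881 - 0.4305i)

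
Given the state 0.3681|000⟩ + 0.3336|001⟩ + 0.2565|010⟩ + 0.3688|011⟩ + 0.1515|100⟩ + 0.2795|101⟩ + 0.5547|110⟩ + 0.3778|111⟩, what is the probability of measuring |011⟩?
0.136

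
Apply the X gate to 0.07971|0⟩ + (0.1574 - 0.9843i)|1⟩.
(0.1574 - 0.9843i)|0⟩ + 0.07971|1⟩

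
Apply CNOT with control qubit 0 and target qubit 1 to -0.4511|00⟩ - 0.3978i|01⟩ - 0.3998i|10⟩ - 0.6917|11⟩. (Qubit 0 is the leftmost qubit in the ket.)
-0.4511|00⟩ - 0.3978i|01⟩ - 0.6917|10⟩ - 0.3998i|11⟩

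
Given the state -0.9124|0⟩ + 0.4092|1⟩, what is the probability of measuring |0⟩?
0.8325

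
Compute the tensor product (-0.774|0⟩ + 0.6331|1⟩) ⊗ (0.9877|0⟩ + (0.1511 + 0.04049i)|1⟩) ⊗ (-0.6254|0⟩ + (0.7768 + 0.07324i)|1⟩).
0.4781|000⟩ + (-0.5938 - 0.05599i)|001⟩ + (0.07314 + 0.0196i)|010⟩ + (-0.08855 - 0.03291i)|011⟩ - 0.3911|100⟩ + (0.4857 + 0.0458i)|101⟩ + (-0.05983 - 0.01603i)|110⟩ + (0.07243 + 0.02692i)|111⟩

amp(|b₁b₂…⟩) = product of the factor amplitudes for bits b₁, b₂, …; only kets whose every factor amplitude is nonzero survive.
|000⟩: (-0.774)(0.9877)(-0.6254) = 0.4781
|001⟩: (-0.774)(0.9877)(0.7768 + 0.07324i) = (-0.5938 - 0.05599i)
|010⟩: (-0.774)(0.1511 + 0.04049i)(-0.6254) = (0.07314 + 0.0196i)
|011⟩: (-0.774)(0.1511 + 0.04049i)(0.7768 + 0.07324i) = (-0.08855 - 0.03291i)
|100⟩: (0.6331)(0.9877)(-0.6254) = -0.3911
|101⟩: (0.6331)(0.9877)(0.7768 + 0.07324i) = (0.4857 + 0.0458i)
|110⟩: (0.6331)(0.1511 + 0.04049i)(-0.6254) = (-0.05983 - 0.01603i)
|111⟩: (0.6331)(0.1511 + 0.04049i)(0.7768 + 0.07324i) = (0.07243 + 0.02692i)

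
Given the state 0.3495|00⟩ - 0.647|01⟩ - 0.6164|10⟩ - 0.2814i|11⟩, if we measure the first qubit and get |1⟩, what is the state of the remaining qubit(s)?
-0.9097|0⟩ - 0.4153i|1⟩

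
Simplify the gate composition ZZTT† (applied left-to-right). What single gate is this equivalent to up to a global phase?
I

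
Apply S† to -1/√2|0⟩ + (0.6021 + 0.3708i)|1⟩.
-1/√2|0⟩ + (0.3708 - 0.6021i)|1⟩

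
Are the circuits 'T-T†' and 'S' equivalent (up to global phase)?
No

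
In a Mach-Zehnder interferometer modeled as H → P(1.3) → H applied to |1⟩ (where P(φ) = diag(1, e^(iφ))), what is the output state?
(0.3663 - 0.4818i)|0⟩ + (0.6337 + 0.4818i)|1⟩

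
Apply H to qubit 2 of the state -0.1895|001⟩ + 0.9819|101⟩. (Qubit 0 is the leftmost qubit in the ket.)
-0.134|000⟩ + 0.134|001⟩ + 0.6943|100⟩ - 0.6943|101⟩

H on qubit 2 mixes each pair of kets that differ only in qubit 2: amplitudes (a, b) of (|…0…⟩, |…1…⟩) become ((a + b)/√2, (a − b)/√2). Kets absent from the input have amplitude 0.
(|000⟩, |001⟩): (a, b) = (0, -0.1895) → (-0.134, 0.134)
(|100⟩, |101⟩): (a, b) = (0, 0.9819) → (0.6943, -0.6943)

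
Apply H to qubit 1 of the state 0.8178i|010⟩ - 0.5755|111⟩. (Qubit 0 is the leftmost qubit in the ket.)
0.5783i|000⟩ - 0.5783i|010⟩ - 0.4069|101⟩ + 0.4069|111⟩

H on qubit 1 mixes each pair of kets that differ only in qubit 1: amplitudes (a, b) of (|…0…⟩, |…1…⟩) become ((a + b)/√2, (a − b)/√2). Kets absent from the input have amplitude 0.
(|000⟩, |010⟩): (a, b) = (0, 0.8178i) → (0.5783i, -0.5783i)
(|101⟩, |111⟩): (a, b) = (0, -0.5755) → (-0.4069, 0.4069)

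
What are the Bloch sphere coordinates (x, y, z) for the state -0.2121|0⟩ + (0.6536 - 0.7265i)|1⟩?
(-0.2773, 0.3082, -0.91)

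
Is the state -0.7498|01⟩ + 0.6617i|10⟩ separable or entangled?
Entangled

Writing the state as a|00⟩ + b|01⟩ + c|10⟩ + d|11⟩, it is a product state iff ad − bc = 0.
Here (a, b, c, d) = (0, -0.7498, 0.6617i, 0): ad − bc = (0)(0) − (-0.7498)(0.6617i) = 0.4961i ≠ 0, so the state is entangled.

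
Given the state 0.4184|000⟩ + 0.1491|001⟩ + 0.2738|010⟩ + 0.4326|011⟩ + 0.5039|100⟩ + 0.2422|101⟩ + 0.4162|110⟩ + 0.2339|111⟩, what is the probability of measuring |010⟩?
0.07497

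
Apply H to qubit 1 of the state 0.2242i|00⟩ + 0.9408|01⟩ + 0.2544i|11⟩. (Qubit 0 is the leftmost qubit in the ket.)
(0.6652 + 0.1585i)|00⟩ + (-0.6652 + 0.1585i)|01⟩ + 0.1799i|10⟩ - 0.1799i|11⟩

H on qubit 1 mixes each pair of kets that differ only in qubit 1: amplitudes (a, b) of (|…0…⟩, |…1…⟩) become ((a + b)/√2, (a − b)/√2). Kets absent from the input have amplitude 0.
(|00⟩, |01⟩): (a, b) = (0.2242i, 0.9408) → ((0.6652 + 0.1585i), (-0.6652 + 0.1585i))
(|10⟩, |11⟩): (a, b) = (0, 0.2544i) → (0.1799i, -0.1799i)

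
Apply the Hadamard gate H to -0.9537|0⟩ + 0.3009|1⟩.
-0.4616|0⟩ - 0.8871|1⟩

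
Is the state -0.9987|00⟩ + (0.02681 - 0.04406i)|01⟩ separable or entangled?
Separable

Writing the state as a|00⟩ + b|01⟩ + c|10⟩ + d|11⟩, it is a product state iff ad − bc = 0.
Here (a, b, c, d) = (-0.9987, (0.02681 - 0.04406i), 0, 0): ad − bc = (-0.9987)(0) − (0.02681 - 0.04406i)(0) = 0, so the state is separable.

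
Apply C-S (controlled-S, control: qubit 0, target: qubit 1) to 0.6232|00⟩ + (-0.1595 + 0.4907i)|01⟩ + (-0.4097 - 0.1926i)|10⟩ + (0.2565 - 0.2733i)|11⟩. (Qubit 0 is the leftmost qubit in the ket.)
0.6232|00⟩ + (-0.1595 + 0.4907i)|01⟩ + (-0.4097 - 0.1926i)|10⟩ + (0.2733 + 0.2565i)|11⟩

C-S leaves the control-|0⟩ kets |00⟩, |01⟩ unchanged and applies S to qubit 1 on the control-|1⟩ pair (|10⟩, |11⟩).
S = [[1, 0], [0, i]].
With a = amp(|10⟩) = (-0.4097 - 0.1926i) and b = amp(|11⟩) = (0.2565 - 0.2733i):
new amp(|10⟩) = (1)·a = (-0.4097 - 0.1926i)
new amp(|11⟩) = (i)·b = (0.2733 + 0.2565i)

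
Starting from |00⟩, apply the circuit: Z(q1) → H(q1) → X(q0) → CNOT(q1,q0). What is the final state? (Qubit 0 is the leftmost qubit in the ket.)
1/√2|01⟩ + 1/√2|10⟩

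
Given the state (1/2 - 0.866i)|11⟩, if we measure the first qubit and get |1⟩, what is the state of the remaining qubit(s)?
(0.5 - 0.866i)|1⟩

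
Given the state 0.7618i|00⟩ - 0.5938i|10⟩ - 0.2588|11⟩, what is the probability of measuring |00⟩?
0.5803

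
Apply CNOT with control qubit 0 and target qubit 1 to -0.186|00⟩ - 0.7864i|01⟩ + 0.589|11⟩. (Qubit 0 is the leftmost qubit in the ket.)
-0.186|00⟩ - 0.7864i|01⟩ + 0.589|10⟩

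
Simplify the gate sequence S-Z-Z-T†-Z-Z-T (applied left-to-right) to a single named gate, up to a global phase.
S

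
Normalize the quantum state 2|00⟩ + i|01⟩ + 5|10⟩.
0.3651|00⟩ + 0.1826i|01⟩ + 0.9129|10⟩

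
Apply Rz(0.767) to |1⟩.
(0.9274 + 0.3742i)|1⟩

Rz(0.767) = [[e^(−iθ/2), 0], [0, e^(iθ/2)]] with e^(±iθ/2) = cos(θ/2) ± i·sin(θ/2); θ = 0.767, cos(θ/2) ≈ 0.927361, sin(θ/2) ≈ 0.374169.
With a = amp(|0⟩) = 0 and b = amp(|1⟩) = 1:
new amp(|0⟩) = (0.927361 - 0.374169i)·a = 0
new amp(|1⟩) = (0.927361 + 0.374169i)·b = (0.9274 + 0.3742i)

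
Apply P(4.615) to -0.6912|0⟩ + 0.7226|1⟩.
-0.6912|0⟩ + (-0.07026 - 0.7192i)|1⟩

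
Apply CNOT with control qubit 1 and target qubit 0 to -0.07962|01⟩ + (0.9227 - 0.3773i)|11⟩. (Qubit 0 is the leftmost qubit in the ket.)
(0.9227 - 0.3773i)|01⟩ - 0.07962|11⟩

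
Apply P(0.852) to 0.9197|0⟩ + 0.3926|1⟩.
0.9197|0⟩ + (0.2585 + 0.2955i)|1⟩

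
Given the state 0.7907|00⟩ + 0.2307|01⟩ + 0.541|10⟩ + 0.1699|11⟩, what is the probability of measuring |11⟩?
0.02887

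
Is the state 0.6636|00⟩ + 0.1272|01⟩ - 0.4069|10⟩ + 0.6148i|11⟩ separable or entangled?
Entangled

Writing the state as a|00⟩ + b|01⟩ + c|10⟩ + d|11⟩, it is a product state iff ad − bc = 0.
Here (a, b, c, d) = (0.6636, 0.1272, -0.4069, 0.6148i): ad − bc = (0.6636)(0.6148i) − (0.1272)(-0.4069) = (0.05176 + 0.408i) ≠ 0, so the state is entangled.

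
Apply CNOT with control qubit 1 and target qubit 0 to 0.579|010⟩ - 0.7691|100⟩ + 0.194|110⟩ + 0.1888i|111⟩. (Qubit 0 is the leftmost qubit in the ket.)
0.194|010⟩ + 0.1888i|011⟩ - 0.7691|100⟩ + 0.579|110⟩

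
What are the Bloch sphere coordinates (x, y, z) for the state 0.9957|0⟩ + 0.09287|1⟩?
(0.1849, 0, 0.9828)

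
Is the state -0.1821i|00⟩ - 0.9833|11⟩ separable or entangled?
Entangled

Writing the state as a|00⟩ + b|01⟩ + c|10⟩ + d|11⟩, it is a product state iff ad − bc = 0.
Here (a, b, c, d) = (-0.1821i, 0, 0, -0.9833): ad − bc = (-0.1821i)(-0.9833) − (0)(0) = 0.1791i ≠ 0, so the state is entangled.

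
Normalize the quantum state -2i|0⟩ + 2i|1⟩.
-(1/√2)i|0⟩ + (1/√2)i|1⟩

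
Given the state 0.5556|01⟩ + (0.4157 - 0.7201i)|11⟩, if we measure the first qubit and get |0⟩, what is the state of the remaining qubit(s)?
|1⟩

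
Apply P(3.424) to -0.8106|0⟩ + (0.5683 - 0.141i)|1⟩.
-0.8106|0⟩ + (-0.5851 - 0.02295i)|1⟩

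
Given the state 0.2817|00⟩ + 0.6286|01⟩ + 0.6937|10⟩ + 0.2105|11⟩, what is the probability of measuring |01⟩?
0.3951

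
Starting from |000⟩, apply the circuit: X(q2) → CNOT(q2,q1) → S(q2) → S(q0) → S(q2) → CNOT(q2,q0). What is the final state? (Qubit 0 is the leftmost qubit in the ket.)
-|111⟩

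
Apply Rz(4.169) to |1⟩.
(-0.4914 + 0.8709i)|1⟩

Rz(4.169) = [[e^(−iθ/2), 0], [0, e^(iθ/2)]] with e^(±iθ/2) = cos(θ/2) ± i·sin(θ/2); θ = 4.169, cos(θ/2) ≈ -0.491406, sin(θ/2) ≈ 0.87093.
With a = amp(|0⟩) = 0 and b = amp(|1⟩) = 1:
new amp(|0⟩) = (-0.491406 - 0.87093i)·a = 0
new amp(|1⟩) = (-0.491406 + 0.87093i)·b = (-0.4914 + 0.8709i)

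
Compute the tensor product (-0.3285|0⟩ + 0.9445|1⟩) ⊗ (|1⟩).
-0.3285|01⟩ + 0.9445|11⟩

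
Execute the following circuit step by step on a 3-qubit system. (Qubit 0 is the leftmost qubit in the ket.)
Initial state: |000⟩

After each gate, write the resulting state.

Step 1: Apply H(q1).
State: 1/√2|000⟩ + 1/√2|010⟩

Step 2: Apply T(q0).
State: 1/√2|000⟩ + 1/√2|010⟩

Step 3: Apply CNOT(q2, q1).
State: 1/√2|000⟩ + 1/√2|010⟩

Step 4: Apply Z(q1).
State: 1/√2|000⟩ - 1/√2|010⟩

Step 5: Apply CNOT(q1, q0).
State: 1/√2|000⟩ - 1/√2|110⟩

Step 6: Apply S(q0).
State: 1/√2|000⟩ - (1/√2)i|110⟩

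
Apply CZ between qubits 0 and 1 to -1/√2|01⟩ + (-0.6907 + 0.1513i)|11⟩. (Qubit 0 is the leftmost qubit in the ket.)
-1/√2|01⟩ + (0.6907 - 0.1513i)|11⟩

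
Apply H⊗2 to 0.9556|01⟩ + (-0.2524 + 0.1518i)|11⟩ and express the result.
(0.3516 + 0.0759i)|00⟩ + (-0.3516 - 0.0759i)|01⟩ + (0.604 - 0.0759i)|10⟩ + (-0.604 + 0.0759i)|11⟩

H⊗2 gives amp(|y⟩) = (1/2) Σ_x (−1)^(x·y) amp(|x⟩), where x·y is the number of positions in which both x and y have a 1.
|00⟩: (0.9556 + (-0.2524 + 0.1518i))/2 = (0.3516 + 0.0759i)
|01⟩: (-0.9556 - (-0.2524 + 0.1518i))/2 = (-0.3516 - 0.0759i)
|10⟩: (0.9556 - (-0.2524 + 0.1518i))/2 = (0.604 - 0.0759i)
|11⟩: (-0.9556 + (-0.2524 + 0.1518i))/2 = (-0.604 + 0.0759i)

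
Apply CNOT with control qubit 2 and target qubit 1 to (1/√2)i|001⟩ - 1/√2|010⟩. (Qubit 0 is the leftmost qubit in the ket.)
-1/√2|010⟩ + (1/√2)i|011⟩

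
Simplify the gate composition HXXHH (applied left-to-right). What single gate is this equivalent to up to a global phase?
H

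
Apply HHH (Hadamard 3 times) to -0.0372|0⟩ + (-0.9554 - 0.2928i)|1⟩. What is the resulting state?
(-0.7019 - 0.207i)|0⟩ + (0.6493 + 0.207i)|1⟩

H² = I, so H^3 = H: a single Hadamard. With (a, b) = (-0.0372, (-0.9554 - 0.2928i)), H gives ((a + b)/√2, (a − b)/√2) = ((-0.7019 - 0.207i), (0.6493 + 0.207i)).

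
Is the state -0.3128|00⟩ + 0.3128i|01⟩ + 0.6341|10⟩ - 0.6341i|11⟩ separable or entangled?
Separable

Writing the state as a|00⟩ + b|01⟩ + c|10⟩ + d|11⟩, it is a product state iff ad − bc = 0.
Here (a, b, c, d) = (-0.3128, 0.3128i, 0.6341, -0.6341i): ad − bc = (-0.3128)(-0.6341i) − (0.3128i)(0.6341) = 0, so the state is separable.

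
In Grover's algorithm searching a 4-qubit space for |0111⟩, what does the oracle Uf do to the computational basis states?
Uf|x⟩ = -|x⟩ if x = 0111, else |x⟩ (phase flip on target)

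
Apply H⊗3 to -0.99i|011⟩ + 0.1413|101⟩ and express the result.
(0.04996 - 0.35i)|000⟩ + (-0.04996 + 0.35i)|001⟩ + (0.04996 + 0.35i)|010⟩ + (-0.04996 - 0.35i)|011⟩ + (-0.04996 - 0.35i)|100⟩ + (0.04996 + 0.35i)|101⟩ + (-0.04996 + 0.35i)|110⟩ + (0.04996 - 0.35i)|111⟩

H⊗3 gives amp(|y⟩) = (1/2√2) Σ_x (−1)^(x·y) amp(|x⟩), where x·y is the number of positions in which both x and y have a 1.
|000⟩: (-0.99i + 0.1413)/(2√2) = (0.04996 - 0.35i)
|001⟩: (0.99i - 0.1413)/(2√2) = (-0.04996 + 0.35i)
|010⟩: (0.99i + 0.1413)/(2√2) = (0.04996 + 0.35i)
|011⟩: (-0.99i - 0.1413)/(2√2) = (-0.04996 - 0.35i)
|100⟩: (-0.99i - 0.1413)/(2√2) = (-0.04996 - 0.35i)
|101⟩: (0.99i + 0.1413)/(2√2) = (0.04996 + 0.35i)
|110⟩: (0.99i - 0.1413)/(2√2) = (-0.04996 + 0.35i)
|111⟩: (-0.99i + 0.1413)/(2√2) = (0.04996 - 0.35i)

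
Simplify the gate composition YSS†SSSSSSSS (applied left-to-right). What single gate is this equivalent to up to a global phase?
Y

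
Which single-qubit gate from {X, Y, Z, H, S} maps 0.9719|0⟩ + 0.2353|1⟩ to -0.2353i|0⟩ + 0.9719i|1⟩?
Y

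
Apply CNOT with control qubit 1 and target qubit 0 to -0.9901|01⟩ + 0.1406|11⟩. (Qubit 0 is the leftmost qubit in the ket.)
0.1406|01⟩ - 0.9901|11⟩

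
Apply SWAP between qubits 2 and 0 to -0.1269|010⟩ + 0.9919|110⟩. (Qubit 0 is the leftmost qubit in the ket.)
-0.1269|010⟩ + 0.9919|011⟩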